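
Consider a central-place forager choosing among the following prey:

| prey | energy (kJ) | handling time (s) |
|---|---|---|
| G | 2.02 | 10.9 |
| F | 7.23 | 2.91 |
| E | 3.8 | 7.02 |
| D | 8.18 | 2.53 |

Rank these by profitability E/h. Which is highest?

D

Profitability E/h (kJ/s): G = 2.02/10.9 = 0.185, F = 7.23/2.91 = 2.48, E = 3.8/7.02 = 0.541, D = 8.18/2.53 = 3.23.
Ranked: D > F > E > G.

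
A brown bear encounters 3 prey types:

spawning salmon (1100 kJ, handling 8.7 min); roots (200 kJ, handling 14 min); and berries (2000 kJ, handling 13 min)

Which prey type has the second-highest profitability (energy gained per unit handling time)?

spawning salmon

Profitability E/h (kJ/min): spawning salmon = 1100/8.7 = 126, roots = 200/14 = 14.3, berries = 2000/13 = 154.
Ranked: berries > spawning salmon > roots.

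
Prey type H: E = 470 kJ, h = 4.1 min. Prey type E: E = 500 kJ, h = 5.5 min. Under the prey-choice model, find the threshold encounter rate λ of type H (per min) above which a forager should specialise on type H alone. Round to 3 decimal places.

Drop type E once their profitability E₂/h₂ falls below the rate achievable on type H alone: E₂/h₂ = λE₁/(1 + λh₁).
Solve for λ: λE₁h₂ = E₂(1 + λh₁) → λ(E₁h₂ − E₂h₁) = E₂ → λ = E₂/(E₁h₂ − E₂h₁).
λ = 500/(470×5.5 − 500×4.1) = 500/535 = 0.9346 per min.

0.935 per min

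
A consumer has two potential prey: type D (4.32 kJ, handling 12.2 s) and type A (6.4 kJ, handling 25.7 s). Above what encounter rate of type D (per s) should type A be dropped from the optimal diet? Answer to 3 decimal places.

Drop type A once their profitability E₂/h₂ falls below the rate achievable on type D alone: E₂/h₂ = λE₁/(1 + λh₁).
Solve for λ: λE₁h₂ = E₂(1 + λh₁) → λ(E₁h₂ − E₂h₁) = E₂ → λ = E₂/(E₁h₂ − E₂h₁).
λ = 6.4/(4.32×25.7 − 6.4×12.2) = 6.4/32.94 = 0.1943 per s.

0.194 per s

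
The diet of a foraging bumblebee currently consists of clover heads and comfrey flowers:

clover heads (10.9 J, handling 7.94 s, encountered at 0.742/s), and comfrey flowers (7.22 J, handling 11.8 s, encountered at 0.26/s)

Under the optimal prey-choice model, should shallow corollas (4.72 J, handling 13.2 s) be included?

No

Intake rate on the current diet: R = (0.742×10.9 + 0.26×7.22) / (1 + 0.742×7.94 + 0.26×11.8) = 9.965/9.959 = 1.001 J/s.
Profitability of shallow corollas: 4.72/13.2 = 0.3576 J/s.
Since 0.3576 < R, time spent handling shallow corollas is better spent searching.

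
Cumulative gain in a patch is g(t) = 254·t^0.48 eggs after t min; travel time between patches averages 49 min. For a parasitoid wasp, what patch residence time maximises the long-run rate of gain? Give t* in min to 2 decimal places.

45.23 min

By the marginal value theorem, leave when the instantaneous gain rate g'(t) equals the habitat-wide average g(t)/(T + t).
g'(t) = 0.48·254·t^-0.52. Setting 0.48·254·t^-0.52 = 254·t^0.48/(49+t) gives 0.48(49+t) = t, so 0.52·t = 0.48×49.
t* = 0.48×49/0.52 = 45.23 min.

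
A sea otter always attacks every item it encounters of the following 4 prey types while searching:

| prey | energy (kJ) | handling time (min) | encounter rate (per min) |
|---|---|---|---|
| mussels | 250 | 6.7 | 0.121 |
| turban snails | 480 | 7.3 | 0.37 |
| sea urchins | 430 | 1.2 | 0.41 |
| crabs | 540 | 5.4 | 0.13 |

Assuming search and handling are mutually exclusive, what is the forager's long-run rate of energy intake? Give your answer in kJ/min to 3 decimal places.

Energy encountered per unit search time: 0.121×250 + 0.37×480 + 0.41×430 + 0.13×540 = 454.3 kJ/min.
Handling time per unit search time: 0.121×6.7 + 0.37×7.3 + 0.41×1.2 + 0.13×5.4 = 4.706.
Rate = 454.3/(1 + 4.706) = 79.63 kJ/min.

79.631 kJ/min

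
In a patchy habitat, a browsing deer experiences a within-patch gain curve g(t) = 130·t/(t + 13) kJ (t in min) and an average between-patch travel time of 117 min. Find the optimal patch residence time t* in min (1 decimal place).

Maximise g(t)/(T+t): set derivative to zero → g'(t)(T+t) = g(t).
g'(t) = 130·13/(t + 13)². Setting 130·13/(t+13)² = 130t/[(t+13)(117+t)] gives 13(117+t) = t(t+13), so t² = 13×117 = 1521.
t* = √1521 = 39 min.

39.0 min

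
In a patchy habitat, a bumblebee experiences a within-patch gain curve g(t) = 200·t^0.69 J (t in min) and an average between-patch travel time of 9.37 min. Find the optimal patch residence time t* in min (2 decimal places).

20.86 min

Optimal t* satisfies g'(t*) = g(t*)/(T + t*).
g'(t) = 0.69·200·t^-0.31. Setting 0.69·200·t^-0.31 = 200·t^0.69/(9.37+t) gives 0.69(9.37+t) = t, so 0.31·t = 0.69×9.37.
t* = 0.69×9.37/0.31 = 20.86 min.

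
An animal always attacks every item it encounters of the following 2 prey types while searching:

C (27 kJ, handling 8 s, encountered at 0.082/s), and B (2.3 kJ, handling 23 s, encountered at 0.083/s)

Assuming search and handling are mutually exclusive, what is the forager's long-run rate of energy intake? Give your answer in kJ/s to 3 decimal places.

R = Σλ_iE_i / (1 + Σλ_ih_i)
Numerator: 0.082×27 + 0.083×2.3 = 2.405
Denominator: 1 + 0.082×8 + 0.083×23 = 3.565
R = 2.405/3.565 = 0.6746 kJ/s

0.675 kJ/s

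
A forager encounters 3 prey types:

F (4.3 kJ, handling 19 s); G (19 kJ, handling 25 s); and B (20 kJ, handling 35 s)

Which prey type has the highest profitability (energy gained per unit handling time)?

G

In descending order of E/h:
G: 19/25 = 0.76 kJ/s
B: 20/35 = 0.571 kJ/s
F: 4.3/19 = 0.226 kJ/s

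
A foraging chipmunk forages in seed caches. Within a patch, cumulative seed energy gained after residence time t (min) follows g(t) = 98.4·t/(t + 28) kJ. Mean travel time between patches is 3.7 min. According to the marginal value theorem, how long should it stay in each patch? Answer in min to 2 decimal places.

10.18 min

By the marginal value theorem, leave when the instantaneous gain rate g'(t) equals the habitat-wide average g(t)/(T + t).
g'(t) = 98.4·28/(t + 28)². Setting 98.4·28/(t+28)² = 98.4t/[(t+28)(3.7+t)] gives 28(3.7+t) = t(t+28), so t² = 28×3.7 = 103.6.
t* = √103.6 = 10.18 min.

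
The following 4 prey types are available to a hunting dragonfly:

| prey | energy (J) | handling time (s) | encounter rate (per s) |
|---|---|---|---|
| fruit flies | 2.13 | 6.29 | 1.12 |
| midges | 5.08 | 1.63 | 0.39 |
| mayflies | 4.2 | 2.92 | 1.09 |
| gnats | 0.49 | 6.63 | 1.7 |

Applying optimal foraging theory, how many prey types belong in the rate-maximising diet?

Rank by E/h (J/s): midges 3.12, mayflies 1.44, fruit flies 0.339, gnats 0.0739. Include each in turn until the next type's E/h falls below the running intake rate.
Rate on top 1: 1.211. mayflies: 1.44 > 1.211 → include.
Rate on top 2: 1.361. fruit flies: 0.339 < 1.361 → exclude; stop.
Optimal diet: midges, mayflies — 2 of 4 types.

2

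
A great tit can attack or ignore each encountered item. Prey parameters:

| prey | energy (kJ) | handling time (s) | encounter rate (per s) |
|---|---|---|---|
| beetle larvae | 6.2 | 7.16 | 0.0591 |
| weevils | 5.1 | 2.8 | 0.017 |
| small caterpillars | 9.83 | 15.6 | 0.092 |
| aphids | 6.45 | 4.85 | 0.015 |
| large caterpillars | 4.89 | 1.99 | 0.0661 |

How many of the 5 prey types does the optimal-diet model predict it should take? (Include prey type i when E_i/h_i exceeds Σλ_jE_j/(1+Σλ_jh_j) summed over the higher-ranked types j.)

Rank by E/h (kJ/s): large caterpillars 2.46, weevils 1.82, aphids 1.33, beetle larvae 0.866, small caterpillars 0.63. Include each in turn until the next type's E/h falls below the running intake rate.
Rate on top 1: 0.2857. weevils: 1.82 > 0.2857 → include.
Rate on top 2: 0.3477. aphids: 1.33 > 0.3477 → include.
Rate on top 3: 0.4047. beetle larvae: 0.866 > 0.4047 → include.
Rate on top 4: 0.5212. small caterpillars: 0.63 > 0.5212 → include.
Optimal diet: large caterpillars, weevils, aphids, beetle larvae, small caterpillars — 5 of 5 types.

5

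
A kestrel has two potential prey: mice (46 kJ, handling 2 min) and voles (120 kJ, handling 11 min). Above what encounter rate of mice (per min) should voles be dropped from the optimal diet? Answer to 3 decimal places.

0.451 per min

Drop voles once their profitability E₂/h₂ falls below the rate achievable on mice alone: E₂/h₂ = λE₁/(1 + λh₁).
Solve for λ: λE₁h₂ = E₂(1 + λh₁) → λ(E₁h₂ − E₂h₁) = E₂ → λ = E₂/(E₁h₂ − E₂h₁).
λ = 120/(46×11 − 120×2) = 120/266 = 0.4511 per min.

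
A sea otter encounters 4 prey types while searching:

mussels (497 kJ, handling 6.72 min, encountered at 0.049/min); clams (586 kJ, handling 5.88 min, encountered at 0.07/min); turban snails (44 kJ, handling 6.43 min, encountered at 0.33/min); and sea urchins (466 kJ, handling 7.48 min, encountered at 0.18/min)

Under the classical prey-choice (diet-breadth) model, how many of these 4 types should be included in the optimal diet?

Profitabilities (E/h, kJ/min): clams 99.7, mussels 74, sea urchins 62.3, turban snails 6.84. Add prey in this order while the next type's profitability exceeds the intake rate on those already taken.
Rate on top 1: 29.06. mussels: 74 > 29.06 → include.
Rate on top 2: 37.55. sea urchins: 62.3 > 37.55 → include.
Rate on top 3: 48.34. turban snails: 6.84 < 48.34 → exclude; stop.
Optimal diet: clams, mussels, sea urchins — 3 of 4 types.

3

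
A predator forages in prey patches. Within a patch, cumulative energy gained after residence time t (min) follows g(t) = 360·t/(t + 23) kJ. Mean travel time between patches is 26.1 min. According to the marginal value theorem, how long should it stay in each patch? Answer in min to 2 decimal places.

Maximise g(t)/(T+t): set derivative to zero → g'(t)(T+t) = g(t).
g'(t) = 360·23/(t + 23)². Setting 360·23/(t+23)² = 360t/[(t+23)(26.1+t)] gives 23(26.1+t) = t(t+23), so t² = 23×26.1 = 600.3.
t* = √600.3 = 24.5 min.

24.50 min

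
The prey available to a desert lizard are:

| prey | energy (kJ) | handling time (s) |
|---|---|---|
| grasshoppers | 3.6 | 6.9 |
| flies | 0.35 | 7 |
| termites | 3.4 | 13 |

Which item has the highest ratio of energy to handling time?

grasshoppers

In descending order of E/h:
grasshoppers: 3.6/6.9 = 0.522 kJ/s
termites: 3.4/13 = 0.262 kJ/s
flies: 0.35/7 = 0.05 kJ/s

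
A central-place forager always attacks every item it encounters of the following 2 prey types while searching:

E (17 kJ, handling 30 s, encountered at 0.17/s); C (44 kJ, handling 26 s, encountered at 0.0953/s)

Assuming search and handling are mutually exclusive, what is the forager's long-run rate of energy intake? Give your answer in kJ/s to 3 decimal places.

0.826 kJ/s

R = (0.17×17 + 0.0953×44) / (1 + 0.17×30 + 0.0953×26) = 7.083/8.578 = 0.8258 kJ/s.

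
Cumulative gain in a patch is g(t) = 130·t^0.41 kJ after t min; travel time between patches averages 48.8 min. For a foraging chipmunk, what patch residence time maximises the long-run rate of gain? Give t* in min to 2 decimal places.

33.91 min

Optimal t* satisfies g'(t*) = g(t*)/(T + t*).
g'(t) = 0.41·130·t^-0.59. Setting 0.41·130·t^-0.59 = 130·t^0.41/(48.8+t) gives 0.41(48.8+t) = t, so 0.59·t = 0.41×48.8.
t* = 0.41×48.8/0.59 = 33.91 min.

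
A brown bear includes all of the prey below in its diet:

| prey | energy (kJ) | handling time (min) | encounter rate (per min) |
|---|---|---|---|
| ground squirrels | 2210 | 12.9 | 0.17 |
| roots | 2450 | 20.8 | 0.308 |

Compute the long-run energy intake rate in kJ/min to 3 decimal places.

R = (0.17×2210 + 0.308×2450) / (1 + 0.17×12.9 + 0.308×20.8) = 1130/9.599 = 117.7 kJ/min.

117.747 kJ/min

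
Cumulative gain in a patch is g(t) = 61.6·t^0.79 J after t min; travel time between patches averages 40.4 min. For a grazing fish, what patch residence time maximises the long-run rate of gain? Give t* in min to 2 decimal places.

By the marginal value theorem, leave when the instantaneous gain rate g'(t) equals the habitat-wide average g(t)/(T + t).
g'(t) = 0.79·61.6·t^-0.21. Setting 0.79·61.6·t^-0.21 = 61.6·t^0.79/(40.4+t) gives 0.79(40.4+t) = t, so 0.21·t = 0.79×40.4.
t* = 0.79×40.4/0.21 = 152 min.

151.98 min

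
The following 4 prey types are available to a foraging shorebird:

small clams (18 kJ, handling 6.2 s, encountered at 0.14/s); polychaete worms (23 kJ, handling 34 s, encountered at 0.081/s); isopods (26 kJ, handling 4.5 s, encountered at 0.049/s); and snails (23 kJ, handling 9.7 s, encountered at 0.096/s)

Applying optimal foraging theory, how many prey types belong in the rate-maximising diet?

3

Profitabilities (E/h, kJ/s): isopods 5.78, small clams 2.9, snails 2.37, polychaete worms 0.676. Add prey in this order while the next type's profitability exceeds the intake rate on those already taken.
Rate on top 1: 1.044. small clams: 2.9 > 1.044 → include.
Rate on top 2: 1.817. snails: 2.37 > 1.817 → include.
Rate on top 3: 1.988. polychaete worms: 0.676 < 1.988 → exclude; stop.
Optimal diet: isopods, small clams, snails — 3 of 4 types.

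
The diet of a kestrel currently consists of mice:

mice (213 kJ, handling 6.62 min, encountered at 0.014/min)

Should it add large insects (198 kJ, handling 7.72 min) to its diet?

On mice alone, R = ΣλE/(1+Σλh) = 2.982/1.093 = 2.729 kJ/min.
Profitability of large insects: 198/7.72 = 25.65 kJ/min.
25.65 > 2.729, so adding large insects raises the average — include it.

Yes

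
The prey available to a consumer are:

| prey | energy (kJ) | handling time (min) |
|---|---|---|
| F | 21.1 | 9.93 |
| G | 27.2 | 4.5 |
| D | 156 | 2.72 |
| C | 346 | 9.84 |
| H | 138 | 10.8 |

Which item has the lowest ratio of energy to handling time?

In descending order of E/h:
D: 156/2.72 = 57.4 kJ/min
C: 346/9.84 = 35.2 kJ/min
H: 138/10.8 = 12.8 kJ/min
G: 27.2/4.5 = 6.04 kJ/min
F: 21.1/9.93 = 2.12 kJ/min

F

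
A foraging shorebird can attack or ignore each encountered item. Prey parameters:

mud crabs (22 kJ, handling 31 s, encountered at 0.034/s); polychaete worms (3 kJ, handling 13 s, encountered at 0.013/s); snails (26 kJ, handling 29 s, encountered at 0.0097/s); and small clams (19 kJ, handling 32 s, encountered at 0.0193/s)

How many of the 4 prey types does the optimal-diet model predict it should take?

3

Rank by E/h (kJ/s): snails 0.897, mud crabs 0.71, small clams 0.594, polychaete worms 0.231. Include each in turn until the next type's E/h falls below the running intake rate.
Rate on top 1: 0.1968. mud crabs: 0.71 > 0.1968 → include.
Rate on top 2: 0.4283. small clams: 0.594 > 0.4283 → include.
Rate on top 3: 0.4629. polychaete worms: 0.231 < 0.4629 → exclude; stop.
Optimal diet: snails, mud crabs, small clams — 3 of 4 types.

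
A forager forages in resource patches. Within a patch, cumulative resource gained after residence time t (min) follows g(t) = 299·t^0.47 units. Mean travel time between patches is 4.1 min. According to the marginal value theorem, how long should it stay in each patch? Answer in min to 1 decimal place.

3.6 min

By the marginal value theorem, leave when the instantaneous gain rate g'(t) equals the habitat-wide average g(t)/(T + t).
g'(t) = 0.47·299·t^-0.53. Setting 0.47·299·t^-0.53 = 299·t^0.47/(4.1+t) gives 0.47(4.1+t) = t, so 0.53·t = 0.47×4.1.
t* = 0.47×4.1/0.53 = 3.636 min.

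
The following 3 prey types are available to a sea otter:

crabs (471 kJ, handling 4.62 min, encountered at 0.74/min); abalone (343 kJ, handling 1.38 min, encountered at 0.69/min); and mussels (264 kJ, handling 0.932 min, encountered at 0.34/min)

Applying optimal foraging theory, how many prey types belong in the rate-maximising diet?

Profitabilities (E/h, kJ/min): mussels 283, abalone 249, crabs 102. Add prey in this order while the next type's profitability exceeds the intake rate on those already taken.
Rate on top 1: 68.16. abalone: 249 > 68.16 → include.
Rate on top 2: 143.9. crabs: 102 < 143.9 → exclude; stop.
Optimal diet: mussels, abalone — 2 of 3 types.

2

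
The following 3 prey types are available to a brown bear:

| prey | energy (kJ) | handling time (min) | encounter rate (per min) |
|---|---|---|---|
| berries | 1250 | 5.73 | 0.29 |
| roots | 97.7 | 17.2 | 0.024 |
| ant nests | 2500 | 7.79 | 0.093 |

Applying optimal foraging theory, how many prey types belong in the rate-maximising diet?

Rank by E/h (kJ/min): ant nests 321, berries 218, roots 5.68. Include each in turn until the next type's E/h falls below the running intake rate.
Rate on top 1: 134.8. berries: 218 > 134.8 → include.
Rate on top 2: 175.7. roots: 5.68 < 175.7 → exclude; stop.
Optimal diet: ant nests, berries — 2 of 3 types.

2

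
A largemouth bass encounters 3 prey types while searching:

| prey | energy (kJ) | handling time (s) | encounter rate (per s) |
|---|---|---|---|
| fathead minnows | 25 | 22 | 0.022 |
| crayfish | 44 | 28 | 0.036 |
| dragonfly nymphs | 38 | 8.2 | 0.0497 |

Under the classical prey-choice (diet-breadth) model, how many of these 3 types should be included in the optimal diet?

2

E/h in descending order: dragonfly nymphs 4.63, crayfish 1.57, fathead minnows 1.14 kJ/s. The optimal diet is the largest prefix of this list for which every included type satisfies E_i/h_i > R on the types above it.
Rate on top 1: 1.342. crayfish: 1.57 > 1.342 → include.
Rate on top 2: 1.438. fathead minnows: 1.14 < 1.438 → exclude; stop.
Optimal diet: dragonfly nymphs, crayfish — 2 of 3 types.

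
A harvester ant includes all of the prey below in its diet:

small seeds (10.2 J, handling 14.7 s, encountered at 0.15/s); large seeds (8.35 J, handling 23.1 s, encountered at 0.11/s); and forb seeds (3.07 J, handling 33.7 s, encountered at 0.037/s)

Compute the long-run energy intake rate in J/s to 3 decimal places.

0.366 J/s

R = (0.15×10.2 + 0.11×8.35 + 0.037×3.07) / (1 + 0.15×14.7 + 0.11×23.1 + 0.037×33.7) = 2.562/6.993 = 0.3664 J/s.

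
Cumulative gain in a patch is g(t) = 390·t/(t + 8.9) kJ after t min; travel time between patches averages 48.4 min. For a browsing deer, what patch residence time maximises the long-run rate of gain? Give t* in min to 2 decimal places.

20.75 min

Maximise g(t)/(T+t): set derivative to zero → g'(t)(T+t) = g(t).
g'(t) = 390·8.9/(t + 8.9)². Setting 390·8.9/(t+8.9)² = 390t/[(t+8.9)(48.4+t)] gives 8.9(48.4+t) = t(t+8.9), so t² = 8.9×48.4 = 430.8.
t* = √430.8 = 20.75 min.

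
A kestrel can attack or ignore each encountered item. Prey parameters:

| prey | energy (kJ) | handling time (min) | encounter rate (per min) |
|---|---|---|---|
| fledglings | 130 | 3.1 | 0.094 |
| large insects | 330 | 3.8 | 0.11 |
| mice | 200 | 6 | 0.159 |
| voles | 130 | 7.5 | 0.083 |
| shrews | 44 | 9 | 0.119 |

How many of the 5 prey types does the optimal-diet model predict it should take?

Profitabilities (E/h, kJ/min): large insects 86.8, fledglings 41.9, mice 33.3, voles 17.3, shrews 4.89. Add prey in this order while the next type's profitability exceeds the intake rate on those already taken.
Rate on top 1: 25.6. fledglings: 41.9 > 25.6 → include.
Rate on top 2: 28.38. mice: 33.3 > 28.38 → include.
Rate on top 3: 30.16. voles: 17.3 < 30.16 → exclude; stop.
Optimal diet: large insects, fledglings, mice — 3 of 5 types.

3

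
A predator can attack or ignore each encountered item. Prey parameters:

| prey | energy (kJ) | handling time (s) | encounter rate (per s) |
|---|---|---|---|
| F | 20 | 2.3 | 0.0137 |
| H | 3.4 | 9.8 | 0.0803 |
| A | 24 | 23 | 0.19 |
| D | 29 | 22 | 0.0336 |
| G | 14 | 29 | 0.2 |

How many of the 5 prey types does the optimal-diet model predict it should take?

Profitabilities (E/h, kJ/s): F 8.7, D 1.32, A 1.04, G 0.483, H 0.347. Add prey in this order while the next type's profitability exceeds the intake rate on those already taken.
Rate on top 1: 0.2656. D: 1.32 > 0.2656 → include.
Rate on top 2: 0.705. A: 1.04 > 0.705 → include.
Rate on top 3: 0.9459. G: 0.483 < 0.9459 → exclude; stop.
Optimal diet: F, D, A — 3 of 5 types.

3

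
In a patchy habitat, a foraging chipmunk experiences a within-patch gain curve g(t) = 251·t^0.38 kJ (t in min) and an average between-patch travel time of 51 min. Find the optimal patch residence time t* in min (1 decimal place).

31.3 min

Optimal t* satisfies g'(t*) = g(t*)/(T + t*).
g'(t) = 0.38·251·t^-0.62. Setting 0.38·251·t^-0.62 = 251·t^0.38/(51+t) gives 0.38(51+t) = t, so 0.62·t = 0.38×51.
t* = 0.38×51/0.62 = 31.26 min.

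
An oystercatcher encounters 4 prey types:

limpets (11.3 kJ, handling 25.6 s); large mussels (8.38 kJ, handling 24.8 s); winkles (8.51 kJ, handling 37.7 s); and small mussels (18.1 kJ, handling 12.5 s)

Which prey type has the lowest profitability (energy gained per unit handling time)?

winkles

Profitability E/h (kJ/s): limpets = 11.3/25.6 = 0.441, large mussels = 8.38/24.8 = 0.338, winkles = 8.51/37.7 = 0.226, small mussels = 18.1/12.5 = 1.45.
Ranked: small mussels > limpets > large mussels > winkles.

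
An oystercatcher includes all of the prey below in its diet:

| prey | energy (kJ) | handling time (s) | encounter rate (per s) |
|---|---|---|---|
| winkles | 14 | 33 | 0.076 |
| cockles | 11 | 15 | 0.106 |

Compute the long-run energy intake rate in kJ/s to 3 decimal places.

R = (0.076×14 + 0.106×11) / (1 + 0.076×33 + 0.106×15) = 2.23/5.098 = 0.4374 kJ/s.

0.437 kJ/s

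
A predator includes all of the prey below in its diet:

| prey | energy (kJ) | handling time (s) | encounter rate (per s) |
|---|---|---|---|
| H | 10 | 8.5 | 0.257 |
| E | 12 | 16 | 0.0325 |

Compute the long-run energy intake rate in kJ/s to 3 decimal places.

Energy encountered per unit search time: 0.257×10 + 0.0325×12 = 2.96 kJ/s.
Handling time per unit search time: 0.257×8.5 + 0.0325×16 = 2.704.
Rate = 2.96/(1 + 2.704) = 0.799 kJ/s.

0.799 kJ/s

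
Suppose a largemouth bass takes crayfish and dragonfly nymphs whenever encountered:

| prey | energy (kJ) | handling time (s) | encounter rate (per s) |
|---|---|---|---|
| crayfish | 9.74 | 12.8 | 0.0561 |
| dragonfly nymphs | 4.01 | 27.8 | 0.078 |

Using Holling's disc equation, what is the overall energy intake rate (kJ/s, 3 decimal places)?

0.221 kJ/s

R = (0.0561×9.74 + 0.078×4.01) / (1 + 0.0561×12.8 + 0.078×27.8) = 0.8592/3.886 = 0.2211 kJ/s.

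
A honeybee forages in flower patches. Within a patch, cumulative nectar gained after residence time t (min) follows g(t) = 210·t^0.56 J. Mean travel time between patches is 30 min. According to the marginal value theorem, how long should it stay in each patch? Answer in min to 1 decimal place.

By the marginal value theorem, leave when the instantaneous gain rate g'(t) equals the habitat-wide average g(t)/(T + t).
g'(t) = 0.56·210·t^-0.44. Setting 0.56·210·t^-0.44 = 210·t^0.56/(30+t) gives 0.56(30+t) = t, so 0.44·t = 0.56×30.
t* = 0.56×30/0.44 = 38.18 min.

38.2 min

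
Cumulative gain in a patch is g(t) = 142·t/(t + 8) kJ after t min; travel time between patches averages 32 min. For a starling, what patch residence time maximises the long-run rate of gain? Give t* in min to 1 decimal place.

By the marginal value theorem, leave when the instantaneous gain rate g'(t) equals the habitat-wide average g(t)/(T + t).
g'(t) = 142·8/(t + 8)². Setting 142·8/(t+8)² = 142t/[(t+8)(32+t)] gives 8(32+t) = t(t+8), so t² = 8×32 = 256.
t* = √256 = 16 min.

16.0 min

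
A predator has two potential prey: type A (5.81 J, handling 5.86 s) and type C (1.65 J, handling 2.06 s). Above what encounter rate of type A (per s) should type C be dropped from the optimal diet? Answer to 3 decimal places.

At the threshold, the rate on type A alone equals the profitability of type C: λ·5.81/(1 + λ·5.86) = 1.65/2.06 = 0.801.
Rearranging, λ(5.81 − 0.801×5.86) = 0.801, so λ = 0.801/1.116 = 0.7175 per s.

0.718 per s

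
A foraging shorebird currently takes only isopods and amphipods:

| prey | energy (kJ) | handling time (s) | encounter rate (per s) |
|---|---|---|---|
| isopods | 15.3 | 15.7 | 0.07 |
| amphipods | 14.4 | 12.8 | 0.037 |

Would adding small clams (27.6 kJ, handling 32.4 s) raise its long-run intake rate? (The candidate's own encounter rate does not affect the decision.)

On isopods and amphipods alone, R = ΣλE/(1+Σλh) = 1.604/2.573 = 0.6234 kJ/s.
Profitability of small clams: 27.6/32.4 = 0.8519 kJ/s.
0.8519 > 0.6234, so adding small clams raises the average — include it.

Yes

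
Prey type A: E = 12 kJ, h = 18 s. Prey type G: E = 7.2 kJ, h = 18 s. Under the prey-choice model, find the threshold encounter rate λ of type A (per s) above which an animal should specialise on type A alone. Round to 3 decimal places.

0.083 per s

Drop type G once their profitability E₂/h₂ falls below the rate achievable on type A alone: E₂/h₂ = λE₁/(1 + λh₁).
Solve for λ: λE₁h₂ = E₂(1 + λh₁) → λ(E₁h₂ − E₂h₁) = E₂ → λ = E₂/(E₁h₂ − E₂h₁).
λ = 7.2/(12×18 − 7.2×18) = 7.2/86.4 = 0.08333 per s.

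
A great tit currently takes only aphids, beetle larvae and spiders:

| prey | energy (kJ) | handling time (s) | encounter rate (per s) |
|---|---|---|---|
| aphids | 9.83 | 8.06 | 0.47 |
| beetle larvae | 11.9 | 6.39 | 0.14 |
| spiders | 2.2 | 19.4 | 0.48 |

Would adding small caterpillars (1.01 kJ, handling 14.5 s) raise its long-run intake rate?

No

On aphids, beetle larvae and spiders alone, R = ΣλE/(1+Σλh) = 7.342/14.99 = 0.4896 kJ/s.
Profitability of small caterpillars: 1.01/14.5 = 0.06966 kJ/s.
0.06966 < 0.4896, so adding small caterpillars would lower the average — exclude it.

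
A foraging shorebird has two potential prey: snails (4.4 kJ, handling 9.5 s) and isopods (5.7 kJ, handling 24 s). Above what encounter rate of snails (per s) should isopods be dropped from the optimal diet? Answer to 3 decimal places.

0.111 per s

At the threshold, the rate on snails alone equals the profitability of isopods: λ·4.4/(1 + λ·9.5) = 5.7/24 = 0.2375.
Rearranging, λ(4.4 − 0.2375×9.5) = 0.2375, so λ = 0.2375/2.144 = 0.1108 per s.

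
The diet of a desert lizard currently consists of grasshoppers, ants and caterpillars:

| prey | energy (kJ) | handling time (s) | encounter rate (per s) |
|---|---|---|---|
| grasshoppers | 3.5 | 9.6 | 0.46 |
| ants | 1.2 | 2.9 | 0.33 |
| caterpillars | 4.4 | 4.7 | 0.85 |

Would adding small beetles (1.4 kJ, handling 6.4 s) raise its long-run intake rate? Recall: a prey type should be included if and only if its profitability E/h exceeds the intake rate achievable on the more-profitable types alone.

No

Current rate: (0.46×3.5 + 0.33×1.2 + 0.85×4.4)/(1 + 0.46×9.6 + 0.33×2.9 + 0.85×4.7) = 0.5542 kJ/s.
Profitability of small beetles: 1.4/6.4 = 0.2187 kJ/s.
Since 0.2187 < R, time spent handling small beetles is better spent searching.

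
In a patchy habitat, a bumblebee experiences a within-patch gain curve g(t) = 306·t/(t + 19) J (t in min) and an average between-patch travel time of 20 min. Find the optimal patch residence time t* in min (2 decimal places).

19.49 min

Maximise g(t)/(T+t): set derivative to zero → g'(t)(T+t) = g(t).
g'(t) = 306·19/(t + 19)². Setting 306·19/(t+19)² = 306t/[(t+19)(20+t)] gives 19(20+t) = t(t+19), so t² = 19×20 = 380.
t* = √380 = 19.49 min.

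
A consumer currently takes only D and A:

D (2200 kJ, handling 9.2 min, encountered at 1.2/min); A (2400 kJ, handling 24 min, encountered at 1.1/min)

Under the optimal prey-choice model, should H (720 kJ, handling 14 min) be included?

No

Intake rate on the current diet: R = (1.2×2200 + 1.1×2400) / (1 + 1.2×9.2 + 1.1×24) = 5280/38.44 = 137.4 kJ/min.
H: E/h = 720/14 = 51.43 kJ/min.
51.43 < 137.4, so adding H would lower the average — exclude it.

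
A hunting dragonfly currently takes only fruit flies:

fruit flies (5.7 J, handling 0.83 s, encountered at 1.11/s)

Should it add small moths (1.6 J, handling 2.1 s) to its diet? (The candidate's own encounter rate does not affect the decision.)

No

Intake rate on the current diet: R = (1.11×5.7) / (1 + 1.11×0.83) = 6.327/1.921 = 3.293 J/s.
small moths: E/h = 1.6/2.1 = 0.7619 J/s.
Since 0.7619 < R, time spent handling small moths is better spent searching.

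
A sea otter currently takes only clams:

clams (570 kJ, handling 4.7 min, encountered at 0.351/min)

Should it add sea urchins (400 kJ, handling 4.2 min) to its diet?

Yes

On clams alone, R = ΣλE/(1+Σλh) = 200.1/2.65 = 75.51 kJ/min.
sea urchins: E/h = 400/4.2 = 95.24 kJ/min.
95.24 > 75.51, so adding sea urchins raises the average — include it.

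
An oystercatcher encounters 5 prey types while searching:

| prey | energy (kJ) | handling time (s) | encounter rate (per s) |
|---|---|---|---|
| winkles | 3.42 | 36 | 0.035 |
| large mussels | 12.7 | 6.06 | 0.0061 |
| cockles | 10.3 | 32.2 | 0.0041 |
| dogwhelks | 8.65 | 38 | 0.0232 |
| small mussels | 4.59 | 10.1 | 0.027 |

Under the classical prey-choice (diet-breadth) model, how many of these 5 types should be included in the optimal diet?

4

Profitabilities (E/h, kJ/s): large mussels 2.1, small mussels 0.454, cockles 0.32, dogwhelks 0.228, winkles 0.095. Add prey in this order while the next type's profitability exceeds the intake rate on those already taken.
Rate on top 1: 0.07471. small mussels: 0.454 > 0.07471 → include.
Rate on top 2: 0.1538. cockles: 0.32 > 0.1538 → include.
Rate on top 3: 0.169. dogwhelks: 0.228 > 0.169 → include.
Rate on top 4: 0.1912. winkles: 0.095 < 0.1912 → exclude; stop.
Optimal diet: large mussels, small mussels, cockles, dogwhelks — 4 of 5 types.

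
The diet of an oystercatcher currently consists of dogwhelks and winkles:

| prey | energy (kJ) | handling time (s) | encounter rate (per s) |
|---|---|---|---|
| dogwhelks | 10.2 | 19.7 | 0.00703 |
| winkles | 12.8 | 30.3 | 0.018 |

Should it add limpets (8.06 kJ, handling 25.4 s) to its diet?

Current rate: (0.00703×10.2 + 0.018×12.8)/(1 + 0.00703×19.7 + 0.018×30.3) = 0.1794 kJ/s.
Profitability of limpets: 8.06/25.4 = 0.3173 kJ/s.
0.3173 > 0.1794, so adding limpets raises the average — include it.

Yes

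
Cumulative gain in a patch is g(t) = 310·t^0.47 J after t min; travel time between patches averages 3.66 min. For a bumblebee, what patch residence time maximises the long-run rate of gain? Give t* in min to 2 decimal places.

3.25 min

By the marginal value theorem, leave when the instantaneous gain rate g'(t) equals the habitat-wide average g(t)/(T + t).
g'(t) = 0.47·310·t^-0.53. Setting 0.47·310·t^-0.53 = 310·t^0.47/(3.66+t) gives 0.47(3.66+t) = t, so 0.53·t = 0.47×3.66.
t* = 0.47×3.66/0.53 = 3.246 min.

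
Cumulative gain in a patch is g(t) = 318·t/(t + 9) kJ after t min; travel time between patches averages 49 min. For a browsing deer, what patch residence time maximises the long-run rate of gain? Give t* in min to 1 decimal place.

21.0 min

Maximise g(t)/(T+t): set derivative to zero → g'(t)(T+t) = g(t).
g'(t) = 318·9/(t + 9)². Setting 318·9/(t+9)² = 318t/[(t+9)(49+t)] gives 9(49+t) = t(t+9), so t² = 9×49 = 441.
t* = √441 = 21 min.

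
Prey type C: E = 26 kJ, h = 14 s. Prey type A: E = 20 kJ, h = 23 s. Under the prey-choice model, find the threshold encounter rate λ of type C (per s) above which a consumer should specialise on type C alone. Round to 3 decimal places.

At the threshold, the rate on type C alone equals the profitability of type A: λ·26/(1 + λ·14) = 20/23 = 0.8696.
Rearranging, λ(26 − 0.8696×14) = 0.8696, so λ = 0.8696/13.83 = 0.06289 per s.

0.063 per s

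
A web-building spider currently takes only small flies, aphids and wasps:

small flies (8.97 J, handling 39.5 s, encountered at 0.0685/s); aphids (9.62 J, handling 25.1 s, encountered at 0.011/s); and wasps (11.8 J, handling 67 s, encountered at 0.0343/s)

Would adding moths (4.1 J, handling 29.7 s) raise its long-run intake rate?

Intake rate on the current diet: R = (0.0685×8.97 + 0.011×9.62 + 0.0343×11.8) / (1 + 0.0685×39.5 + 0.011×25.1 + 0.0343×67) = 1.125/6.28 = 0.1791 J/s.
moths: E/h = 4.1/29.7 = 0.138 J/s.
Since 0.138 < R, time spent handling moths is better spent searching.

No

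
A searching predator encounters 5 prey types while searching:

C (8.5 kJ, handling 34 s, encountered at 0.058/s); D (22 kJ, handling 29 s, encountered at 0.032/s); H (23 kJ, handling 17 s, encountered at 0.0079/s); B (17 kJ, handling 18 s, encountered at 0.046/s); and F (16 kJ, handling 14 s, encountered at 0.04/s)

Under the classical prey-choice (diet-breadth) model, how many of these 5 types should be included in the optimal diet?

4

Profitabilities (E/h, kJ/s): H 1.35, F 1.14, B 0.944, D 0.759, C 0.25. Add prey in this order while the next type's profitability exceeds the intake rate on those already taken.
Rate on top 1: 0.1602. F: 1.14 > 0.1602 → include.
Rate on top 2: 0.485. B: 0.944 > 0.485 → include.
Rate on top 3: 0.6358. D: 0.759 > 0.6358 → include.
Rate on top 4: 0.6688. C: 0.25 < 0.6688 → exclude; stop.
Optimal diet: H, F, B, D — 4 of 5 types.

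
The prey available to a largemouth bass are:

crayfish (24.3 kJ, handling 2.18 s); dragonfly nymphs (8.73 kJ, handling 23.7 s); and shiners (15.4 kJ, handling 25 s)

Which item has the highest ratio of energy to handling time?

Profitability E/h (kJ/s): crayfish = 24.3/2.18 = 11.1, dragonfly nymphs = 8.73/23.7 = 0.368, shiners = 15.4/25 = 0.616.
Ranked: crayfish > shiners > dragonfly nymphs.

crayfish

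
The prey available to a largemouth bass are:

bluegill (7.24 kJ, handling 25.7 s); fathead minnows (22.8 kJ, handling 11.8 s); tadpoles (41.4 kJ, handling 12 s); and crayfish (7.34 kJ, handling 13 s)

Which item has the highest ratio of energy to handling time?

tadpoles

Profitability E/h (kJ/s): bluegill = 7.24/25.7 = 0.282, fathead minnows = 22.8/11.8 = 1.93, tadpoles = 41.4/12 = 3.45, crayfish = 7.34/13 = 0.565.
Ranked: tadpoles > fathead minnows > crayfish > bluegill.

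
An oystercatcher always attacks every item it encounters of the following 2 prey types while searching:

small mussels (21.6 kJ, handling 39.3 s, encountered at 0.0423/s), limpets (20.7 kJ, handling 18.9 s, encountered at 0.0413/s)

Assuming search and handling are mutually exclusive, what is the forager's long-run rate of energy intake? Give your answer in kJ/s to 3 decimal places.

0.514 kJ/s

Energy encountered per unit search time: 0.0423×21.6 + 0.0413×20.7 = 1.769 kJ/s.
Handling time per unit search time: 0.0423×39.3 + 0.0413×18.9 = 2.443.
Rate = 1.769/(1 + 2.443) = 0.5137 kJ/s.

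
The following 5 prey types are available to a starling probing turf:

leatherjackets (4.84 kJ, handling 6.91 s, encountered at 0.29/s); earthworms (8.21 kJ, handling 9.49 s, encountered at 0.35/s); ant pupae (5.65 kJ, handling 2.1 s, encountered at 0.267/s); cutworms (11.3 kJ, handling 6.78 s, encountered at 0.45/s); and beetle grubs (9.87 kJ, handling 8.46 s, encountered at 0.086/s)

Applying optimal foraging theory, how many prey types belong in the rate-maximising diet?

2

Rank by E/h (kJ/s): ant pupae 2.69, cutworms 1.67, beetle grubs 1.17, earthworms 0.865, leatherjackets 0.7. Include each in turn until the next type's E/h falls below the running intake rate.
Rate on top 1: 0.9666. cutworms: 1.67 > 0.9666 → include.
Rate on top 2: 1.43. beetle grubs: 1.17 < 1.43 → exclude; stop.
Optimal diet: ant pupae, cutworms — 2 of 5 types.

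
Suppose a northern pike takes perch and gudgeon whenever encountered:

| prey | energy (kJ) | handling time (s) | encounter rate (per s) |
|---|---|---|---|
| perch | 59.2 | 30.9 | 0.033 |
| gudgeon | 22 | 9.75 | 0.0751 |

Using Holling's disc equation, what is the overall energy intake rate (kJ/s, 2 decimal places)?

R = Σλ_iE_i / (1 + Σλ_ih_i)
Numerator: 0.033×59.2 + 0.0751×22 = 3.606
Denominator: 1 + 0.033×30.9 + 0.0751×9.75 = 2.752
R = 3.606/2.752 = 1.31 kJ/s

1.31 kJ/s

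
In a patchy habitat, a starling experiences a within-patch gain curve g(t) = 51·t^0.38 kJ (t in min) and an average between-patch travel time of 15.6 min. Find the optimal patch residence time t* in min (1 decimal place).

9.6 min

By the marginal value theorem, leave when the instantaneous gain rate g'(t) equals the habitat-wide average g(t)/(T + t).
g'(t) = 0.38·51·t^-0.62. Setting 0.38·51·t^-0.62 = 51·t^0.38/(15.6+t) gives 0.38(15.6+t) = t, so 0.62·t = 0.38×15.6.
t* = 0.38×15.6/0.62 = 9.561 min.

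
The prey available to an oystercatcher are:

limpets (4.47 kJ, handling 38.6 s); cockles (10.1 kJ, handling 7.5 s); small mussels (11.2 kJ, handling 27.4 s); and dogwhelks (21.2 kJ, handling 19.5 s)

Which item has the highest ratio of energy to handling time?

cockles

In descending order of E/h:
cockles: 10.1/7.5 = 1.35 kJ/s
dogwhelks: 21.2/19.5 = 1.09 kJ/s
small mussels: 11.2/27.4 = 0.409 kJ/s
limpets: 4.47/38.6 = 0.116 kJ/s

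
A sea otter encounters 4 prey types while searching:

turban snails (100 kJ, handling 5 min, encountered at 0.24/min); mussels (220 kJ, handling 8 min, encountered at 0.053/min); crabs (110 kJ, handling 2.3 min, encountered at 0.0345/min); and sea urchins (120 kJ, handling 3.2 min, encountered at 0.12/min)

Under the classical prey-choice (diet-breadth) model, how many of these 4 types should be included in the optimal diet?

E/h in descending order: crabs 47.8, sea urchins 37.5, mussels 27.5, turban snails 20 kJ/min. The optimal diet is the largest prefix of this list for which every included type satisfies E_i/h_i > R on the types above it.
Rate on top 1: 3.516. sea urchins: 37.5 > 3.516 → include.
Rate on top 2: 12.43. mussels: 27.5 > 12.43 → include.
Rate on top 3: 15.82. turban snails: 20 > 15.82 → include.
Optimal diet: crabs, sea urchins, mussels, turban snails — 4 of 4 types.

4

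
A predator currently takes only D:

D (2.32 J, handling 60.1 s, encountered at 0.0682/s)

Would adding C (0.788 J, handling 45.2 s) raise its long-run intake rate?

Intake rate on the current diet: R = (0.0682×2.32) / (1 + 0.0682×60.1) = 0.1582/5.099 = 0.03103 J/s.
Profitability of C: 0.788/45.2 = 0.01743 J/s.
0.01743 < 0.03103, so adding C would lower the average — exclude it.

No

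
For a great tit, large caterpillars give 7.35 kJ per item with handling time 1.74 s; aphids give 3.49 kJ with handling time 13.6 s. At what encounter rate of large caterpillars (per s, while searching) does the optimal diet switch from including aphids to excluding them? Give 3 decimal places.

0.037 per s

At the threshold, the rate on large caterpillars alone equals the profitability of aphids: λ·7.35/(1 + λ·1.74) = 3.49/13.6 = 0.2566.
Rearranging, λ(7.35 − 0.2566×1.74) = 0.2566, so λ = 0.2566/6.903 = 0.03717 per s.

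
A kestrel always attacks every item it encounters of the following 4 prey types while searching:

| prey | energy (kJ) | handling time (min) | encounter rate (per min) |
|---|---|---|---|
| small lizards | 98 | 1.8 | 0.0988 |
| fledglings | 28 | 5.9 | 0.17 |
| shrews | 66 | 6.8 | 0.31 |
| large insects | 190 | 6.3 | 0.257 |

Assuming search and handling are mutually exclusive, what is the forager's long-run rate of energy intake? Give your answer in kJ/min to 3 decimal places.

R = Σλ_iE_i / (1 + Σλ_ih_i)
Numerator: 0.0988×98 + 0.17×28 + 0.31×66 + 0.257×190 = 83.73
Denominator: 1 + 0.0988×1.8 + 0.17×5.9 + 0.31×6.8 + 0.257×6.3 = 5.908
R = 83.73/5.908 = 14.17 kJ/min

14.173 kJ/min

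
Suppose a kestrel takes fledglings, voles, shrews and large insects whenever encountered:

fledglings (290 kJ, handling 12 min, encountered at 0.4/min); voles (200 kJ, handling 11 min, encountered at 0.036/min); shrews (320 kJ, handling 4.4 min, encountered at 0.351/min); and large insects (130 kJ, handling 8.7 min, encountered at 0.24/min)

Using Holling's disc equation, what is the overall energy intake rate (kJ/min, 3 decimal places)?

27.138 kJ/min

Energy encountered per unit search time: 0.4×290 + 0.036×200 + 0.351×320 + 0.24×130 = 266.7 kJ/min.
Handling time per unit search time: 0.4×12 + 0.036×11 + 0.351×4.4 + 0.24×8.7 = 8.828.
Rate = 266.7/(1 + 8.828) = 27.14 kJ/min.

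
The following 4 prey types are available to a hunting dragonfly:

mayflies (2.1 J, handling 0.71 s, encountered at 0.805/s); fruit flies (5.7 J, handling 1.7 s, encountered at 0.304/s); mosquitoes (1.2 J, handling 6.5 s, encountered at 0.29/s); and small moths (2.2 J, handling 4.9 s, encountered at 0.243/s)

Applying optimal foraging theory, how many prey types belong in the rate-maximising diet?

Rank by E/h (J/s): fruit flies 3.35, mayflies 2.96, small moths 0.449, mosquitoes 0.185. Include each in turn until the next type's E/h falls below the running intake rate.
Rate on top 1: 1.142. mayflies: 2.96 > 1.142 → include.
Rate on top 2: 1.639. small moths: 0.449 < 1.639 → exclude; stop.
Optimal diet: fruit flies, mayflies — 2 of 4 types.

2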